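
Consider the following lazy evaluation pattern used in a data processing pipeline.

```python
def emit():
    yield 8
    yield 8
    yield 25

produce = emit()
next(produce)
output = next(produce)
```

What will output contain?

Step 1: emit() creates a generator.
Step 2: next(produce) yields 8 (consumed and discarded).
Step 3: next(produce) yields 8, assigned to output.
Therefore output = 8.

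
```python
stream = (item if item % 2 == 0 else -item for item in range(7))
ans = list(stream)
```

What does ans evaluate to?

Step 1: For each item in range(7), yield item if even, else -item:
  item=0: even, yield 0
  item=1: odd, yield -1
  item=2: even, yield 2
  item=3: odd, yield -3
  item=4: even, yield 4
  item=5: odd, yield -5
  item=6: even, yield 6
Therefore ans = [0, -1, 2, -3, 4, -5, 6].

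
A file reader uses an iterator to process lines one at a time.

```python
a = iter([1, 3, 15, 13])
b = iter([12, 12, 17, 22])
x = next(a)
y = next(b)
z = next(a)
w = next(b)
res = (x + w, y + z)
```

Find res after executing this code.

Step 1: a iterates [1, 3, 15, 13], b iterates [12, 12, 17, 22].
Step 2: x = next(a) = 1, y = next(b) = 12.
Step 3: z = next(a) = 3, w = next(b) = 12.
Step 4: res = (1 + 12, 12 + 3) = (13, 15).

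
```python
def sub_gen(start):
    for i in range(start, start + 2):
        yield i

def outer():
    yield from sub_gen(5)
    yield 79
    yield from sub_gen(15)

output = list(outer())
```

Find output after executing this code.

Step 1: outer() delegates to sub_gen(5):
  yield 5
  yield 6
Step 2: yield 79
Step 3: Delegates to sub_gen(15):
  yield 15
  yield 16
Therefore output = [5, 6, 79, 15, 16].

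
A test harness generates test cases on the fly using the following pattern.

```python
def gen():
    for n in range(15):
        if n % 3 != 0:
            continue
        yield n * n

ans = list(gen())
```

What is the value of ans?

Step 1: Only yield n**2 when n is divisible by 3:
  n=0: 0 % 3 == 0, yield 0**2 = 0
  n=3: 3 % 3 == 0, yield 3**2 = 9
  n=6: 6 % 3 == 0, yield 6**2 = 36
  n=9: 9 % 3 == 0, yield 9**2 = 81
  n=12: 12 % 3 == 0, yield 12**2 = 144
Therefore ans = [0, 9, 36, 81, 144].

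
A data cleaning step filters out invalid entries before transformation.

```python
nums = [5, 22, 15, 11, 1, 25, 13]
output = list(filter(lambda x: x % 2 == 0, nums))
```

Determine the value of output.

Step 1: Filter elements divisible by 2:
  5 % 2 = 1: removed
  22 % 2 = 0: kept
  15 % 2 = 1: removed
  11 % 2 = 1: removed
  1 % 2 = 1: removed
  25 % 2 = 1: removed
  13 % 2 = 1: removed
Therefore output = [22].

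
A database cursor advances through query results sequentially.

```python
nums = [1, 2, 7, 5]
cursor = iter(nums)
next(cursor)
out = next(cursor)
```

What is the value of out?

Step 1: Create iterator over [1, 2, 7, 5].
Step 2: next() consumes 1.
Step 3: next() returns 2.
Therefore out = 2.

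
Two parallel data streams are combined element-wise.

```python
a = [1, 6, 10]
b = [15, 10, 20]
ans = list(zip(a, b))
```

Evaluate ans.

Step 1: zip pairs elements at same index:
  Index 0: (1, 15)
  Index 1: (6, 10)
  Index 2: (10, 20)
Therefore ans = [(1, 15), (6, 10), (10, 20)].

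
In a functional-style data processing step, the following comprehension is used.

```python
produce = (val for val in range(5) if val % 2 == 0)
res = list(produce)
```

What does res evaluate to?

Step 1: Filter range(5) keeping only even values:
  val=0: even, included
  val=1: odd, excluded
  val=2: even, included
  val=3: odd, excluded
  val=4: even, included
Therefore res = [0, 2, 4].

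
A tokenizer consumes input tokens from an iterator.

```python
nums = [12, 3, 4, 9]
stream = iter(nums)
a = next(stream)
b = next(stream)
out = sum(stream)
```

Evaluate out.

Step 1: Create iterator over [12, 3, 4, 9].
Step 2: a = next() = 12, b = next() = 3.
Step 3: sum() of remaining [4, 9] = 13.
Therefore out = 13.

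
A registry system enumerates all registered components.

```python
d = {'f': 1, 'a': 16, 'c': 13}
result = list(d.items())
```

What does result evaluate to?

Step 1: d.items() returns (key, value) pairs in insertion order.
Therefore result = [('f', 1), ('a', 16), ('c', 13)].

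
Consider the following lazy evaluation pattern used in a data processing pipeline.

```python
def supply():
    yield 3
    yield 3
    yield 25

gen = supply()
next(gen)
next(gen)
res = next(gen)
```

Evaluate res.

Step 1: supply() creates a generator.
Step 2: next(gen) yields 3 (consumed and discarded).
Step 3: next(gen) yields 3 (consumed and discarded).
Step 4: next(gen) yields 25, assigned to res.
Therefore res = 25.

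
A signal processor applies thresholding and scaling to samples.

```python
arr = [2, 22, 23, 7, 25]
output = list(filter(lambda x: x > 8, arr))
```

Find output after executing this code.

Step 1: Filter elements > 8:
  2: removed
  22: kept
  23: kept
  7: removed
  25: kept
Therefore output = [22, 23, 25].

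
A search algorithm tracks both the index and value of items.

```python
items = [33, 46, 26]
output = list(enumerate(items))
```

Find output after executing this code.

Step 1: enumerate pairs each element with its index:
  (0, 33)
  (1, 46)
  (2, 26)
Therefore output = [(0, 33), (1, 46), (2, 26)].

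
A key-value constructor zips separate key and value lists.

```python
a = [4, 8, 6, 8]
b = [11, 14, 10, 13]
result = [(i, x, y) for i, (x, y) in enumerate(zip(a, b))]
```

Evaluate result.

Step 1: enumerate(zip(a, b)) gives index with paired elements:
  i=0: (4, 11)
  i=1: (8, 14)
  i=2: (6, 10)
  i=3: (8, 13)
Therefore result = [(0, 4, 11), (1, 8, 14), (2, 6, 10), (3, 8, 13)].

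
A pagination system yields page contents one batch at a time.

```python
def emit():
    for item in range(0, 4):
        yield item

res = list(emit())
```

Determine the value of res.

Step 1: The generator yields each value from range(0, 4).
Step 2: list() consumes all yields: [0, 1, 2, 3].
Therefore res = [0, 1, 2, 3].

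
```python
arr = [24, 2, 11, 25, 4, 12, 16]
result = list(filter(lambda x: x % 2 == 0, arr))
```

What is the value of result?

Step 1: Filter elements divisible by 2:
  24 % 2 = 0: kept
  2 % 2 = 0: kept
  11 % 2 = 1: removed
  25 % 2 = 1: removed
  4 % 2 = 0: kept
  12 % 2 = 0: kept
  16 % 2 = 0: kept
Therefore result = [24, 2, 4, 12, 16].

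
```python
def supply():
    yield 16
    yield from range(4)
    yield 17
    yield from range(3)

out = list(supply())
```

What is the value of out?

Step 1: Trace yields in order:
  yield 16
  yield 0
  yield 1
  yield 2
  yield 3
  yield 17
  yield 0
  yield 1
  yield 2
Therefore out = [16, 0, 1, 2, 3, 17, 0, 1, 2].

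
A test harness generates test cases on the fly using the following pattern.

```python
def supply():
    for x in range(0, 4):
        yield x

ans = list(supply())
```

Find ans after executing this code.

Step 1: The generator yields each value from range(0, 4).
Step 2: list() consumes all yields: [0, 1, 2, 3].
Therefore ans = [0, 1, 2, 3].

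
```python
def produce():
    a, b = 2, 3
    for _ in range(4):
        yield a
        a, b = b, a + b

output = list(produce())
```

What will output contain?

Step 1: Fibonacci-like sequence starting with a=2, b=3:
  Iteration 1: yield a=2, then a,b = 3,5
  Iteration 2: yield a=3, then a,b = 5,8
  Iteration 3: yield a=5, then a,b = 8,13
  Iteration 4: yield a=8, then a,b = 13,21
Therefore output = [2, 3, 5, 8].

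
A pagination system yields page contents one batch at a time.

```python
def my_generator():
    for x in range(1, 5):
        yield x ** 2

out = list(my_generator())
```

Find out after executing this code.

Step 1: For each x in range(1, 5), yield x**2:
  x=1: yield 1**2 = 1
  x=2: yield 2**2 = 4
  x=3: yield 3**2 = 9
  x=4: yield 4**2 = 16
Therefore out = [1, 4, 9, 16].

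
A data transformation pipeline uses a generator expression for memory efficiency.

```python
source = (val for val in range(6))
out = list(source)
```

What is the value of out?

Step 1: Generator expression iterates range(6): [0, 1, 2, 3, 4, 5].
Step 2: list() collects all values.
Therefore out = [0, 1, 2, 3, 4, 5].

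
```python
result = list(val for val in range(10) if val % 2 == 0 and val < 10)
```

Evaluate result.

Step 1: Filter range(10) where val % 2 == 0 and val < 10:
  val=0: both conditions met, included
  val=1: excluded (1 % 2 != 0)
  val=2: both conditions met, included
  val=3: excluded (3 % 2 != 0)
  val=4: both conditions met, included
  val=5: excluded (5 % 2 != 0)
  val=6: both conditions met, included
  val=7: excluded (7 % 2 != 0)
  val=8: both conditions met, included
  val=9: excluded (9 % 2 != 0)
Therefore result = [0, 2, 4, 6, 8].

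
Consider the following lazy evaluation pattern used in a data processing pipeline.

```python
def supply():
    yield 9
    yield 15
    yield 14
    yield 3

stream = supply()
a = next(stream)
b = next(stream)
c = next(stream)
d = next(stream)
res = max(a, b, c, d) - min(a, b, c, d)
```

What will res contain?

Step 1: Create generator and consume all values:
  a = next(stream) = 9
  b = next(stream) = 15
  c = next(stream) = 14
  d = next(stream) = 3
Step 2: max = 15, min = 3, res = 15 - 3 = 12.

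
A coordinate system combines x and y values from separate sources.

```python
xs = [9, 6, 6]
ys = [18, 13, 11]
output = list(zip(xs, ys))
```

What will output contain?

Step 1: zip pairs elements at same index:
  Index 0: (9, 18)
  Index 1: (6, 13)
  Index 2: (6, 11)
Therefore output = [(9, 18), (6, 13), (6, 11)].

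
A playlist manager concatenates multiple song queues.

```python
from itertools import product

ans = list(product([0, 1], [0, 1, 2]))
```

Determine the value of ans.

Step 1: product([0, 1], [0, 1, 2]) gives all pairs:
  (0, 0)
  (0, 1)
  (0, 2)
  (1, 0)
  (1, 1)
  (1, 2)
Therefore ans = [(0, 0), (0, 1), (0, 2), (1, 0), (1, 1), (1, 2)].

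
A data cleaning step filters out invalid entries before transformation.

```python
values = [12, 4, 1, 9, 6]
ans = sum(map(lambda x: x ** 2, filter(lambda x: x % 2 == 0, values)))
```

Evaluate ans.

Step 1: Filter even numbers from [12, 4, 1, 9, 6]: [12, 4, 6]
Step 2: Square each: [144, 16, 36]
Step 3: Sum = 196.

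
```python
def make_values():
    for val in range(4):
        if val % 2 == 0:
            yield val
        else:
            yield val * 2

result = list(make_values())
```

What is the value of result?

Step 1: For each val in range(4), yield val if even, else val*2:
  val=0 (even): yield 0
  val=1 (odd): yield 1*2 = 2
  val=2 (even): yield 2
  val=3 (odd): yield 3*2 = 6
Therefore result = [0, 2, 2, 6].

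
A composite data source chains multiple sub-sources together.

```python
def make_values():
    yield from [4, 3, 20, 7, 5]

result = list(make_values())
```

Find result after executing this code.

Step 1: yield from delegates to the iterable, yielding each element.
Step 2: Collected values: [4, 3, 20, 7, 5].
Therefore result = [4, 3, 20, 7, 5].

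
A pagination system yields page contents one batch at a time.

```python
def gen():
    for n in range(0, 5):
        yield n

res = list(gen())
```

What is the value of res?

Step 1: The generator yields each value from range(0, 5).
Step 2: list() consumes all yields: [0, 1, 2, 3, 4].
Therefore res = [0, 1, 2, 3, 4].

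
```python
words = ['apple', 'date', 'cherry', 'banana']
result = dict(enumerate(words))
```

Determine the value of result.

Step 1: enumerate pairs indices with words:
  0 -> 'apple'
  1 -> 'date'
  2 -> 'cherry'
  3 -> 'banana'
Therefore result = {0: 'apple', 1: 'date', 2: 'cherry', 3: 'banana'}.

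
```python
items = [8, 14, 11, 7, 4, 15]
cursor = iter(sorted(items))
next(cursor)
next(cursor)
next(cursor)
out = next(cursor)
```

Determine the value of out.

Step 1: sorted([8, 14, 11, 7, 4, 15]) = [4, 7, 8, 11, 14, 15].
Step 2: Create iterator and skip 3 elements.
Step 3: next() returns 11.
Therefore out = 11.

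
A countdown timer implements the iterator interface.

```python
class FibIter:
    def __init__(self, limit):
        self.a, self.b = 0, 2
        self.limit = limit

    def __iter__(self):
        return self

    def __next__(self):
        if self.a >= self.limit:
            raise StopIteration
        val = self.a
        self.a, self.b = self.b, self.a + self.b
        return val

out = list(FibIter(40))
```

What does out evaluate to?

Step 1: Fibonacci-like sequence (a=0, b=2) until >= 40:
  Yield 0, then a,b = 2,2
  Yield 2, then a,b = 2,4
  Yield 2, then a,b = 4,6
  Yield 4, then a,b = 6,10
  Yield 6, then a,b = 10,16
  Yield 10, then a,b = 16,26
  Yield 16, then a,b = 26,42
  Yield 26, then a,b = 42,68
Step 2: 42 >= 40, stop.
Therefore out = [0, 2, 2, 4, 6, 10, 16, 26].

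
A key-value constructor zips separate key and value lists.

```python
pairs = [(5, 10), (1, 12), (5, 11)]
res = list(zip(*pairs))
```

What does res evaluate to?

Step 1: zip(*pairs) transposes: unzips [(5, 10), (1, 12), (5, 11)] into separate sequences.
Step 2: First elements: (5, 1, 5), second elements: (10, 12, 11).
Therefore res = [(5, 1, 5), (10, 12, 11)].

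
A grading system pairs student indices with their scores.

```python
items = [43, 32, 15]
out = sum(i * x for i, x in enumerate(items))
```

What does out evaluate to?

Step 1: Compute i * x for each (i, x) in enumerate([43, 32, 15]):
  i=0, x=43: 0*43 = 0
  i=1, x=32: 1*32 = 32
  i=2, x=15: 2*15 = 30
Step 2: sum = 0 + 32 + 30 = 62.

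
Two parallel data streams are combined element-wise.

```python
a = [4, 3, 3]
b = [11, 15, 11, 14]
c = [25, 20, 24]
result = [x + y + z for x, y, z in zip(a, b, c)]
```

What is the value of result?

Step 1: zip three lists (truncates to shortest, len=3):
  4 + 11 + 25 = 40
  3 + 15 + 20 = 38
  3 + 11 + 24 = 38
Therefore result = [40, 38, 38].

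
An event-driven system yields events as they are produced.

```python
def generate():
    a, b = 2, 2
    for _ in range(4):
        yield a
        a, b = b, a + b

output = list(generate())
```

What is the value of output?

Step 1: Fibonacci-like sequence starting with a=2, b=2:
  Iteration 1: yield a=2, then a,b = 2,4
  Iteration 2: yield a=2, then a,b = 4,6
  Iteration 3: yield a=4, then a,b = 6,10
  Iteration 4: yield a=6, then a,b = 10,16
Therefore output = [2, 2, 4, 6].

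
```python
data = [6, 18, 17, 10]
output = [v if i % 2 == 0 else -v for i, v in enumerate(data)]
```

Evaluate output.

Step 1: For each (i, v), keep v if i is even, negate if odd:
  i=0 (even): keep 6
  i=1 (odd): negate to -18
  i=2 (even): keep 17
  i=3 (odd): negate to -10
Therefore output = [6, -18, 17, -10].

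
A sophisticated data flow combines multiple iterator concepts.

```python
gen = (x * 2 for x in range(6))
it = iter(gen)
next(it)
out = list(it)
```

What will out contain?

Step 1: Generator produces [0, 2, 4, 6, 8, 10].
Step 2: next(it) consumes first element (0).
Step 3: list(it) collects remaining: [2, 4, 6, 8, 10].
Therefore out = [2, 4, 6, 8, 10].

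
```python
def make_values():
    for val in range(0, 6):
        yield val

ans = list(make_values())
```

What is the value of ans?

Step 1: The generator yields each value from range(0, 6).
Step 2: list() consumes all yields: [0, 1, 2, 3, 4, 5].
Therefore ans = [0, 1, 2, 3, 4, 5].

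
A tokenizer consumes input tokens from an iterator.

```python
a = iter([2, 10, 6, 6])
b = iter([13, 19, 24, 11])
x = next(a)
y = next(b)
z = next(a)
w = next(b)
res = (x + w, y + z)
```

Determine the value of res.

Step 1: a iterates [2, 10, 6, 6], b iterates [13, 19, 24, 11].
Step 2: x = next(a) = 2, y = next(b) = 13.
Step 3: z = next(a) = 10, w = next(b) = 19.
Step 4: res = (2 + 19, 13 + 10) = (21, 23).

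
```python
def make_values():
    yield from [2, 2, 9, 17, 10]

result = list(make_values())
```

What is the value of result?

Step 1: yield from delegates to the iterable, yielding each element.
Step 2: Collected values: [2, 2, 9, 17, 10].
Therefore result = [2, 2, 9, 17, 10].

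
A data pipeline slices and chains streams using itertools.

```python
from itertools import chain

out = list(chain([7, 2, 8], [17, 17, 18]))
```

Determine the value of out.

Step 1: chain() concatenates iterables: [7, 2, 8] + [17, 17, 18].
Therefore out = [7, 2, 8, 17, 17, 18].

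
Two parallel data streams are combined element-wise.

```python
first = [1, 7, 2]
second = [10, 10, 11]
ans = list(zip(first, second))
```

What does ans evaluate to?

Step 1: zip pairs elements at same index:
  Index 0: (1, 10)
  Index 1: (7, 10)
  Index 2: (2, 11)
Therefore ans = [(1, 10), (7, 10), (2, 11)].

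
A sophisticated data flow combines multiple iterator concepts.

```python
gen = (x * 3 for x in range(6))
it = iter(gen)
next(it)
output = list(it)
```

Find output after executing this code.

Step 1: Generator produces [0, 3, 6, 9, 12, 15].
Step 2: next(it) consumes first element (0).
Step 3: list(it) collects remaining: [3, 6, 9, 12, 15].
Therefore output = [3, 6, 9, 12, 15].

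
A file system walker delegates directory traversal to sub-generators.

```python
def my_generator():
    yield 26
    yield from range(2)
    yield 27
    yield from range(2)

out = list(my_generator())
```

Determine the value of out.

Step 1: Trace yields in order:
  yield 26
  yield 0
  yield 1
  yield 27
  yield 0
  yield 1
Therefore out = [26, 0, 1, 27, 0, 1].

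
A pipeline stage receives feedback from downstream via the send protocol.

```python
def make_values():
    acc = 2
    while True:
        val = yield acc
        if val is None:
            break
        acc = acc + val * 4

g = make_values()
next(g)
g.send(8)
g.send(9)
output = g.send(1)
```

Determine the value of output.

Step 1: next() -> yield acc=2.
Step 2: send(8) -> val=8, acc = 2 + 8*4 = 34, yield 34.
Step 3: send(9) -> val=9, acc = 34 + 9*4 = 70, yield 70.
Step 4: send(1) -> val=1, acc = 70 + 1*4 = 74, yield 74.
Therefore output = 74.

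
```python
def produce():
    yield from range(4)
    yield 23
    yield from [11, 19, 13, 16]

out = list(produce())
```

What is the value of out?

Step 1: Trace yields in order:
  yield 0
  yield 1
  yield 2
  yield 3
  yield 23
  yield 11
  yield 19
  yield 13
  yield 16
Therefore out = [0, 1, 2, 3, 23, 11, 19, 13, 16].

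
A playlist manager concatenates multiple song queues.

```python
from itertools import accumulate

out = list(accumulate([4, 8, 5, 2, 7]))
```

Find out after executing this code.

Step 1: accumulate computes running sums:
  + 4 = 4
  + 8 = 12
  + 5 = 17
  + 2 = 19
  + 7 = 26
Therefore out = [4, 12, 17, 19, 26].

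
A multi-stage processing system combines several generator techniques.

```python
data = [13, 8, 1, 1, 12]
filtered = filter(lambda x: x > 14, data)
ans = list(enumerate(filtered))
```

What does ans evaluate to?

Step 1: Filter [13, 8, 1, 1, 12] for > 14: [].
Step 2: enumerate re-indexes from 0: [].
Therefore ans = [].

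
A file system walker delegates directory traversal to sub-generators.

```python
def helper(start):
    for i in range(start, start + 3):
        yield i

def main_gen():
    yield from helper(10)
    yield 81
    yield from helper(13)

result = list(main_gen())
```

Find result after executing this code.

Step 1: main_gen() delegates to helper(10):
  yield 10
  yield 11
  yield 12
Step 2: yield 81
Step 3: Delegates to helper(13):
  yield 13
  yield 14
  yield 15
Therefore result = [10, 11, 12, 81, 13, 14, 15].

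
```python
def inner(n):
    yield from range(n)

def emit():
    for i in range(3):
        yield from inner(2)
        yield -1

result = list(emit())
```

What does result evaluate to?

Step 1: For each i in range(3):
  i=0: yield from inner(2) -> [0, 1], then yield -1
  i=1: yield from inner(2) -> [0, 1], then yield -1
  i=2: yield from inner(2) -> [0, 1], then yield -1
Therefore result = [0, 1, -1, 0, 1, -1, 0, 1, -1].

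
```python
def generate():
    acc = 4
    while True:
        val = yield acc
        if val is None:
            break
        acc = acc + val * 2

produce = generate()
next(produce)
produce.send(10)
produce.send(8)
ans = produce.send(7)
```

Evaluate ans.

Step 1: next() -> yield acc=4.
Step 2: send(10) -> val=10, acc = 4 + 10*2 = 24, yield 24.
Step 3: send(8) -> val=8, acc = 24 + 8*2 = 40, yield 40.
Step 4: send(7) -> val=7, acc = 40 + 7*2 = 54, yield 54.
Therefore ans = 54.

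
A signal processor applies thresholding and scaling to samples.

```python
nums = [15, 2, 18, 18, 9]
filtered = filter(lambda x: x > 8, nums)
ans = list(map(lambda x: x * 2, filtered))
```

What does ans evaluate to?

Step 1: Filter nums for elements > 8:
  15: kept
  2: removed
  18: kept
  18: kept
  9: kept
Step 2: Map x * 2 on filtered [15, 18, 18, 9]:
  15 -> 30
  18 -> 36
  18 -> 36
  9 -> 18
Therefore ans = [30, 36, 36, 18].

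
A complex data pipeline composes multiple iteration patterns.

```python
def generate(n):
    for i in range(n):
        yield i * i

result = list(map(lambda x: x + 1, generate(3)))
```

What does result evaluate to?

Step 1: generate(3) yields squares: [0, 1, 4].
Step 2: map adds 1 to each: [1, 2, 5].
Therefore result = [1, 2, 5].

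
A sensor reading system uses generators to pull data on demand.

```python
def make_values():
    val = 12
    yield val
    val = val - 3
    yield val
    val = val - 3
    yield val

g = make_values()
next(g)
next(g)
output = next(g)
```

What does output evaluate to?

Step 1: Trace through generator execution:
  Yield 1: val starts at 12, yield 12
  Yield 2: val = 12 - 3 = 9, yield 9
  Yield 3: val = 9 - 3 = 6, yield 6
Step 2: First next() gets 12, second next() gets the second value, third next() yields 6.
Therefore output = 6.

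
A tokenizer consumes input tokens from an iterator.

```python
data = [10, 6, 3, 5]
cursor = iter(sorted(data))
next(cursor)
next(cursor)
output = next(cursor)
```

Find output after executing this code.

Step 1: sorted([10, 6, 3, 5]) = [3, 5, 6, 10].
Step 2: Create iterator and skip 2 elements.
Step 3: next() returns 6.
Therefore output = 6.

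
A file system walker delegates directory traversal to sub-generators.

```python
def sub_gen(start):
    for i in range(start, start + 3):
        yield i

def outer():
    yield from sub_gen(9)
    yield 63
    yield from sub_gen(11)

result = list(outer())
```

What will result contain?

Step 1: outer() delegates to sub_gen(9):
  yield 9
  yield 10
  yield 11
Step 2: yield 63
Step 3: Delegates to sub_gen(11):
  yield 11
  yield 12
  yield 13
Therefore result = [9, 10, 11, 63, 11, 12, 13].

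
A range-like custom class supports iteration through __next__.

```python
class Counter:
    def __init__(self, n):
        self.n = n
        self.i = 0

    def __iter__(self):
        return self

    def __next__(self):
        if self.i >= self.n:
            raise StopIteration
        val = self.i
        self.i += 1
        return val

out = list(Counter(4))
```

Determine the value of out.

Step 1: Counter(4) creates an iterator counting 0 to 3.
Step 2: list() consumes all values: [0, 1, 2, 3].
Therefore out = [0, 1, 2, 3].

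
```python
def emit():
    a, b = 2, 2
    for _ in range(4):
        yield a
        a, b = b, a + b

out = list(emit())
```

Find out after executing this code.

Step 1: Fibonacci-like sequence starting with a=2, b=2:
  Iteration 1: yield a=2, then a,b = 2,4
  Iteration 2: yield a=2, then a,b = 4,6
  Iteration 3: yield a=4, then a,b = 6,10
  Iteration 4: yield a=6, then a,b = 10,16
Therefore out = [2, 2, 4, 6].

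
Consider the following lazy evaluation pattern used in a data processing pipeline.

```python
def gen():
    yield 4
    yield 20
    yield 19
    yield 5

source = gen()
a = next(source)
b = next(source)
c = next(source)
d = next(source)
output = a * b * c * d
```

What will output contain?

Step 1: Create generator and consume all values:
  a = next(source) = 4
  b = next(source) = 20
  c = next(source) = 19
  d = next(source) = 5
Step 2: output = 4 * 20 * 19 * 5 = 7600.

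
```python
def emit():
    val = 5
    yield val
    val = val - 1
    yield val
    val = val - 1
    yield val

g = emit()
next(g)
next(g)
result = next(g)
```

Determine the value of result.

Step 1: Trace through generator execution:
  Yield 1: val starts at 5, yield 5
  Yield 2: val = 5 - 1 = 4, yield 4
  Yield 3: val = 4 - 1 = 3, yield 3
Step 2: First next() gets 5, second next() gets the second value, third next() yields 3.
Therefore result = 3.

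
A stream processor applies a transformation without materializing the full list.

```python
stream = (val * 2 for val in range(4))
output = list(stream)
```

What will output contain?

Step 1: For each val in range(4), compute val*2:
  val=0: 0*2 = 0
  val=1: 1*2 = 2
  val=2: 2*2 = 4
  val=3: 3*2 = 6
Therefore output = [0, 2, 4, 6].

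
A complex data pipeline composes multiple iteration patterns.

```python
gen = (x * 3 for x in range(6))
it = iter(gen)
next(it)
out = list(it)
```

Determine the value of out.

Step 1: Generator produces [0, 3, 6, 9, 12, 15].
Step 2: next(it) consumes first element (0).
Step 3: list(it) collects remaining: [3, 6, 9, 12, 15].
Therefore out = [3, 6, 9, 12, 15].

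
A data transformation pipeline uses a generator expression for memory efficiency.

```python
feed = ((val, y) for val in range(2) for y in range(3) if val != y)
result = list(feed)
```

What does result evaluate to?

Step 1: Nested generator over range(2) x range(3) where val != y:
  (0, 0): excluded (val == y)
  (0, 1): included
  (0, 2): included
  (1, 0): included
  (1, 1): excluded (val == y)
  (1, 2): included
Therefore result = [(0, 1), (0, 2), (1, 0), (1, 2)].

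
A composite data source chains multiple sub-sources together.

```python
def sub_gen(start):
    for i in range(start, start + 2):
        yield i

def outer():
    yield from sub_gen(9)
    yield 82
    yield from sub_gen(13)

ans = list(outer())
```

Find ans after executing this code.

Step 1: outer() delegates to sub_gen(9):
  yield 9
  yield 10
Step 2: yield 82
Step 3: Delegates to sub_gen(13):
  yield 13
  yield 14
Therefore ans = [9, 10, 82, 13, 14].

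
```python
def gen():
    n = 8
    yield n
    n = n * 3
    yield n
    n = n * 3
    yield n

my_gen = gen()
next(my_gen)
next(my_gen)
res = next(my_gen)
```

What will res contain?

Step 1: Trace through generator execution:
  Yield 1: n starts at 8, yield 8
  Yield 2: n = 8 * 3 = 24, yield 24
  Yield 3: n = 24 * 3 = 72, yield 72
Step 2: First next() gets 8, second next() gets the second value, third next() yields 72.
Therefore res = 72.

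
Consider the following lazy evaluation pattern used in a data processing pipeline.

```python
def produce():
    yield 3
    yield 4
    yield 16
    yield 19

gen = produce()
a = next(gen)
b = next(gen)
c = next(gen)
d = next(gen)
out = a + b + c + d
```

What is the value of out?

Step 1: Create generator and consume all values:
  a = next(gen) = 3
  b = next(gen) = 4
  c = next(gen) = 16
  d = next(gen) = 19
Step 2: out = 3 + 4 + 16 + 19 = 42.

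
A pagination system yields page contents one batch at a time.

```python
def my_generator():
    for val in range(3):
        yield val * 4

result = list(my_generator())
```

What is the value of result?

Step 1: For each val in range(3), yield val * 4:
  val=0: yield 0 * 4 = 0
  val=1: yield 1 * 4 = 4
  val=2: yield 2 * 4 = 8
Therefore result = [0, 4, 8].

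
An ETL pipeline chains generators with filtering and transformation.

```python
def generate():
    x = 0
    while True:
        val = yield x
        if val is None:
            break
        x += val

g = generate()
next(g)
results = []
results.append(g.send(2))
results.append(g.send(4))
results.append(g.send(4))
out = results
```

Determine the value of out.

Step 1: next(g) -> yield 0.
Step 2: send(2) -> x = 2, yield 2.
Step 3: send(4) -> x = 6, yield 6.
Step 4: send(4) -> x = 10, yield 10.
Therefore out = [2, 6, 10].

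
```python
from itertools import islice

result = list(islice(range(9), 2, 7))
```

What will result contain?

Step 1: islice(range(9), 2, 7) takes elements at indices [2, 7).
Step 2: Elements: [2, 3, 4, 5, 6].
Therefore result = [2, 3, 4, 5, 6].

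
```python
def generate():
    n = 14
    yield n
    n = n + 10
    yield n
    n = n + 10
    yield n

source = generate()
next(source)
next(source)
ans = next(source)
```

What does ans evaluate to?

Step 1: Trace through generator execution:
  Yield 1: n starts at 14, yield 14
  Yield 2: n = 14 + 10 = 24, yield 24
  Yield 3: n = 24 + 10 = 34, yield 34
Step 2: First next() gets 14, second next() gets the second value, third next() yields 34.
Therefore ans = 34.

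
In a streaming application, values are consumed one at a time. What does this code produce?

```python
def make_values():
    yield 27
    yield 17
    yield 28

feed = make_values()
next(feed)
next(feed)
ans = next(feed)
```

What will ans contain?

Step 1: make_values() creates a generator.
Step 2: next(feed) yields 27 (consumed and discarded).
Step 3: next(feed) yields 17 (consumed and discarded).
Step 4: next(feed) yields 28, assigned to ans.
Therefore ans = 28.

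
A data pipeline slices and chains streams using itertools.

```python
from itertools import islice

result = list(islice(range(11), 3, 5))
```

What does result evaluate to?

Step 1: islice(range(11), 3, 5) takes elements at indices [3, 5).
Step 2: Elements: [3, 4].
Therefore result = [3, 4].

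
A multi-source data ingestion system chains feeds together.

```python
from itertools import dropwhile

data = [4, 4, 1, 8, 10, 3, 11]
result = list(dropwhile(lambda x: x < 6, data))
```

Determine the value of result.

Step 1: dropwhile drops elements while < 6:
  4 < 6: dropped
  4 < 6: dropped
  1 < 6: dropped
  8: kept (dropping stopped)
Step 2: Remaining elements kept regardless of condition.
Therefore result = [8, 10, 3, 11].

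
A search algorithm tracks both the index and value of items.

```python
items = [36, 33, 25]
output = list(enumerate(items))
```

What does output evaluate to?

Step 1: enumerate pairs each element with its index:
  (0, 36)
  (1, 33)
  (2, 25)
Therefore output = [(0, 36), (1, 33), (2, 25)].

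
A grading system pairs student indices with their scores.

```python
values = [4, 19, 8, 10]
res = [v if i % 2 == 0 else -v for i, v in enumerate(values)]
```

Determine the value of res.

Step 1: For each (i, v), keep v if i is even, negate if odd:
  i=0 (even): keep 4
  i=1 (odd): negate to -19
  i=2 (even): keep 8
  i=3 (odd): negate to -10
Therefore res = [4, -19, 8, -10].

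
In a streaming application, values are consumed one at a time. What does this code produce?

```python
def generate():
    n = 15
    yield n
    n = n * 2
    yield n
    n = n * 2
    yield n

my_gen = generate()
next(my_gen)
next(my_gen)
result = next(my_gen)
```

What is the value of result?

Step 1: Trace through generator execution:
  Yield 1: n starts at 15, yield 15
  Yield 2: n = 15 * 2 = 30, yield 30
  Yield 3: n = 30 * 2 = 60, yield 60
Step 2: First next() gets 15, second next() gets the second value, third next() yields 60.
Therefore result = 60.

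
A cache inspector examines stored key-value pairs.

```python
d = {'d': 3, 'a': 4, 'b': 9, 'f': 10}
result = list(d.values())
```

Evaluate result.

Step 1: d.values() returns the dictionary values in insertion order.
Therefore result = [3, 4, 9, 10].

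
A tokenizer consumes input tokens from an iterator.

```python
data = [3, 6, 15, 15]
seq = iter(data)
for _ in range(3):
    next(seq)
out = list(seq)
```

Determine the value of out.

Step 1: Create iterator over [3, 6, 15, 15].
Step 2: Advance 3 positions (consuming [3, 6, 15]).
Step 3: list() collects remaining elements: [15].
Therefore out = [15].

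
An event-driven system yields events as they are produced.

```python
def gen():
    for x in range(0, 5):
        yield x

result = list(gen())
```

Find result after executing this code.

Step 1: The generator yields each value from range(0, 5).
Step 2: list() consumes all yields: [0, 1, 2, 3, 4].
Therefore result = [0, 1, 2, 3, 4].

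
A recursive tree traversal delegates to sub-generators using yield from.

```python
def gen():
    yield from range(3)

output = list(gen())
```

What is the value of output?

Step 1: yield from delegates to the iterable, yielding each element.
Step 2: Collected values: [0, 1, 2].
Therefore output = [0, 1, 2].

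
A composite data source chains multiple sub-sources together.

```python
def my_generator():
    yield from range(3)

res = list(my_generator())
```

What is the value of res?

Step 1: yield from delegates to the iterable, yielding each element.
Step 2: Collected values: [0, 1, 2].
Therefore res = [0, 1, 2].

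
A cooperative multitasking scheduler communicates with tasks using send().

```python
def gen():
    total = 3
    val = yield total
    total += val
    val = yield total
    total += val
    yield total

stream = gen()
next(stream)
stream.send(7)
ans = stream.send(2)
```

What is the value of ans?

Step 1: next() -> yield total=3.
Step 2: send(7) -> val=7, total = 3+7 = 10, yield 10.
Step 3: send(2) -> val=2, total = 10+2 = 12, yield 12.
Therefore ans = 12.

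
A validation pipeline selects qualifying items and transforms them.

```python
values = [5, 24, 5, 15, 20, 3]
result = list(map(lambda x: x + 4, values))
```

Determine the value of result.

Step 1: Apply lambda x: x + 4 to each element:
  5 -> 9
  24 -> 28
  5 -> 9
  15 -> 19
  20 -> 24
  3 -> 7
Therefore result = [9, 28, 9, 19, 24, 7].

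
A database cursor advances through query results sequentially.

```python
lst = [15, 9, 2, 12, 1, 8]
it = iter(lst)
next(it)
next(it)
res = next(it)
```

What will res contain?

Step 1: Create iterator over [15, 9, 2, 12, 1, 8].
Step 2: next() consumes 15.
Step 3: next() consumes 9.
Step 4: next() returns 2.
Therefore res = 2.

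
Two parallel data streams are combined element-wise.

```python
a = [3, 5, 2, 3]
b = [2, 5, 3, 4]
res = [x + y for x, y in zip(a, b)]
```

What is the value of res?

Step 1: Add corresponding elements:
  3 + 2 = 5
  5 + 5 = 10
  2 + 3 = 5
  3 + 4 = 7
Therefore res = [5, 10, 5, 7].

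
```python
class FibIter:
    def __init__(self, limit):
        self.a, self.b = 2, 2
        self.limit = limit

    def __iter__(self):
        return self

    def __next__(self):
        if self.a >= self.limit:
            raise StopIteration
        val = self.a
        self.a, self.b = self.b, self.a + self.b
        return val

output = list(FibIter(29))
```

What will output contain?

Step 1: Fibonacci-like sequence (a=2, b=2) until >= 29:
  Yield 2, then a,b = 2,4
  Yield 2, then a,b = 4,6
  Yield 4, then a,b = 6,10
  Yield 6, then a,b = 10,16
  Yield 10, then a,b = 16,26
  Yield 16, then a,b = 26,42
  Yield 26, then a,b = 42,68
Step 2: 42 >= 29, stop.
Therefore output = [2, 2, 4, 6, 10, 16, 26].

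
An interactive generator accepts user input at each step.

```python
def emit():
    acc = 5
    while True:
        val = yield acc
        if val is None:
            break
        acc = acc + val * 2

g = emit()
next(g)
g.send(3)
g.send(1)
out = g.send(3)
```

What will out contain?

Step 1: next() -> yield acc=5.
Step 2: send(3) -> val=3, acc = 5 + 3*2 = 11, yield 11.
Step 3: send(1) -> val=1, acc = 11 + 1*2 = 13, yield 13.
Step 4: send(3) -> val=3, acc = 13 + 3*2 = 19, yield 19.
Therefore out = 19.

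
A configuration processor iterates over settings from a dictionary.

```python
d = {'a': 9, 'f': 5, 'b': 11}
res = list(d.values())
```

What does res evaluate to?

Step 1: d.values() returns the dictionary values in insertion order.
Therefore res = [9, 5, 11].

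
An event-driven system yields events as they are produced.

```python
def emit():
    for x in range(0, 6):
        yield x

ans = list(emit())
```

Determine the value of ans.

Step 1: The generator yields each value from range(0, 6).
Step 2: list() consumes all yields: [0, 1, 2, 3, 4, 5].
Therefore ans = [0, 1, 2, 3, 4, 5].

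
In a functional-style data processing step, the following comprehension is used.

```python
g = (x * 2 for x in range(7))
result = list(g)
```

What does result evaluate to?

Step 1: For each x in range(7), compute x*2:
  x=0: 0*2 = 0
  x=1: 1*2 = 2
  x=2: 2*2 = 4
  x=3: 3*2 = 6
  x=4: 4*2 = 8
  x=5: 5*2 = 10
  x=6: 6*2 = 12
Therefore result = [0, 2, 4, 6, 8, 10, 12].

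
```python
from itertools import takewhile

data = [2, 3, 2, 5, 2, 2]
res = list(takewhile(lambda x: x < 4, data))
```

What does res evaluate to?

Step 1: takewhile stops at first element >= 4:
  2 < 4: take
  3 < 4: take
  2 < 4: take
  5 >= 4: stop
Therefore res = [2, 3, 2].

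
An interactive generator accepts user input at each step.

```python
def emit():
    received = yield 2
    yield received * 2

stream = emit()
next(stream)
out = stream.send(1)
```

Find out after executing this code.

Step 1: next(stream) advances to first yield, producing 2.
Step 2: send(1) resumes, received = 1.
Step 3: yield received * 2 = 1 * 2 = 2.
Therefore out = 2.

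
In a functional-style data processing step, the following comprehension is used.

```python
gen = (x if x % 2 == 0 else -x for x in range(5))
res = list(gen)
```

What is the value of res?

Step 1: For each x in range(5), yield x if even, else -x:
  x=0: even, yield 0
  x=1: odd, yield -1
  x=2: even, yield 2
  x=3: odd, yield -3
  x=4: even, yield 4
Therefore res = [0, -1, 2, -3, 4].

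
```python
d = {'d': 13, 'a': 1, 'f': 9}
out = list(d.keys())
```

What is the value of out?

Step 1: d.keys() returns the dictionary keys in insertion order.
Therefore out = ['d', 'a', 'f'].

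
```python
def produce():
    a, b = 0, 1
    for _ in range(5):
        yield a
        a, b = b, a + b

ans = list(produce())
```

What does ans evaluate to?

Step 1: Fibonacci-like sequence starting with a=0, b=1:
  Iteration 1: yield a=0, then a,b = 1,1
  Iteration 2: yield a=1, then a,b = 1,2
  Iteration 3: yield a=1, then a,b = 2,3
  Iteration 4: yield a=2, then a,b = 3,5
  Iteration 5: yield a=3, then a,b = 5,8
Therefore ans = [0, 1, 1, 2, 3].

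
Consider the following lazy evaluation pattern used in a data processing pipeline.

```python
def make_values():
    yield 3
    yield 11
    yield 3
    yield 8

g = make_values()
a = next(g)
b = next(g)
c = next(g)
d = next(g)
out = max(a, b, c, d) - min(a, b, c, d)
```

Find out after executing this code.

Step 1: Create generator and consume all values:
  a = next(g) = 3
  b = next(g) = 11
  c = next(g) = 3
  d = next(g) = 8
Step 2: max = 11, min = 3, out = 11 - 3 = 8.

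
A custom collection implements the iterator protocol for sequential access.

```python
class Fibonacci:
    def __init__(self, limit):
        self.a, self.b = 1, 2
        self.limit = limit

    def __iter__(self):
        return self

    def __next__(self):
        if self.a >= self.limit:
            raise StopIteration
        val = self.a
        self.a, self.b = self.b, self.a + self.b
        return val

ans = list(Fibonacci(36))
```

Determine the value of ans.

Step 1: Fibonacci-like sequence (a=1, b=2) until >= 36:
  Yield 1, then a,b = 2,3
  Yield 2, then a,b = 3,5
  Yield 3, then a,b = 5,8
  Yield 5, then a,b = 8,13
  Yield 8, then a,b = 13,21
  Yield 13, then a,b = 21,34
  Yield 21, then a,b = 34,55
  Yield 34, then a,b = 55,89
Step 2: 55 >= 36, stop.
Therefore ans = [1, 2, 3, 5, 8, 13, 21, 34].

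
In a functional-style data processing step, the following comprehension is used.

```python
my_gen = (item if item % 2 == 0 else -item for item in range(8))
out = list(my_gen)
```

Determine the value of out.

Step 1: For each item in range(8), yield item if even, else -item:
  item=0: even, yield 0
  item=1: odd, yield -1
  item=2: even, yield 2
  item=3: odd, yield -3
  item=4: even, yield 4
  item=5: odd, yield -5
  item=6: even, yield 6
  item=7: odd, yield -7
Therefore out = [0, -1, 2, -3, 4, -5, 6, -7].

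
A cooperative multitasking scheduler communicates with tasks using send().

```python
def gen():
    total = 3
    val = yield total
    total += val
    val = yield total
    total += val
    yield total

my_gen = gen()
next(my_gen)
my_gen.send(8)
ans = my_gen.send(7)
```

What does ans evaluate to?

Step 1: next() -> yield total=3.
Step 2: send(8) -> val=8, total = 3+8 = 11, yield 11.
Step 3: send(7) -> val=7, total = 11+7 = 18, yield 18.
Therefore ans = 18.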